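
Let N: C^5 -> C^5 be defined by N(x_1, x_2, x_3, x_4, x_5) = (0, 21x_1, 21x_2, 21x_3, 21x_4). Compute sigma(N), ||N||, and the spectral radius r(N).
sigma(N) = {0}; ||N|| = 21; r(N) = 0. (N is nilpotent with N^5 = 0.)

On C^5, N is a strictly lower-triangular matrix with 21 on the subdiagonal and zeros elsewhere, so its characteristic polynomial is lambda^5 and every eigenvalue is 0: sigma(N) = {0}. For the operator norm, N e_i = 21e_{i+1} for i = 1, ..., 4 and N e_5 = 0, so the singular values of N are 21 (with multiplicity 4) and 0; hence ||N|| = 21. The spectral radius r(N) = max|lambda| = 0. Note ||N|| > r(N) — characteristic of non-normal nilpotent operators. Indeed N^5 = 0.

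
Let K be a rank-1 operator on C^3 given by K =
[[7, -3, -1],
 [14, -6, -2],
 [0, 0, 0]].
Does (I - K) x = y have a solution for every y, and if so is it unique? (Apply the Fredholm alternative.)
(I - K) is singular (det(I - K) = 0, i.e. 1 ∈ sigma(K)). (I - K) x = y is solvable iff y ⊥ ker((I - K)^*) = span{(7, -3, -1)}, i.e. iff 7y_1 - 3y_2 - y_3 = 0. When solvable, the solutions are x = y + c·(1, 2, 0), c arbitrary (ker(I - K) = span{(1, 2, 0)}, dimension 1).

K has rank 1, so it is an outer product K = u v^T: every row of K is a multiple of one row vector. Reading off the entries, u = (1, 2, 0) and v = (7, -3, -1) (row i of K equals u_i·v^T). A rank-one matrix u v^T satisfies K u = u (v·u) and kills the (2)-dimensional subspace v^⊥, so its characteristic polynomial is lambda^2 (lambda - v·u) with v·u = tr K = 1. Hence the eigenvalues of I - K are 1 (multiplicity 2) and 1 - (1) = 0, so det(I - K) = 0. (Direct check: I - K =
[[-6, 3, 1],
 [-14, 7, 2],
 [0, 0, 1]]
has determinant 0.) So 1 is an eigenvalue of K and (I - K) is not invertible. The finite-dimensional Fredholm alternative says: either (I - K) is invertible, or ker(I - K) ≠ {0} and then range(I - K) = ker((I - K)^*)^⊥, with dim ker(I - K) = dim ker((I - K)^*). We are in the second case, so we need both kernels. Kernel of I - K: (I - K) u = u - u (v·u) = u - u = 0, so ker(I - K) = span{u} = span{(1, 2, 0)} (it is exactly 1-dimensional because rank(I - K) = 2). Kernel of the adjoint: K is real, so (I - K)^* = I - K^T = I - v u^T, and (I - v u^T) v = v - v (u·v) = 0; hence ker((I - K)^*) = span{v} = span{(7, -3, -1)}. Therefore (I - K) x = y is solvable iff <y, v> = 0, i.e. iff 7y_1 - 3y_2 - y_3 = 0. When this holds, K y = u (v·y) = 0, so (I - K) y = y and x = y is a particular solution; the full solution set is the line x = y + c·u = y + c·(1, 2, 0), c ∈ C.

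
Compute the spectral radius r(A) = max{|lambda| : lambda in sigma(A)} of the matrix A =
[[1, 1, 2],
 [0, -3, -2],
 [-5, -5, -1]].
r(A) ≈ 4.534

The eigenvalues of A are the roots of its characteristic polynomial. With M = A (coefficients from the trace, the sum of principal 2x2 minors, and det A):
  p(λ) = det(λ I - M) = λ^3 + 3λ^2 - λ + 27.
No integer candidate from the rational root theorem (±divisors of 27) is a root, so the roots are irrational. The cubic discriminant is Δ = -24044 < 0, so there is one real root and a complex-conjugate pair. p(-5) = -18 and p(-4) = 15 have opposite signs, so a root lies in (-5, -4); Newton's method refines it to λ ≈ -4.534. Dividing out (λ - (-4.534)) leaves approximately λ^2 - 1.534λ + 5.955. For λ^2 - 1.534λ + 5.955 the discriminant is -21.467. It is negative, so the remaining roots are the complex-conjugate pair λ ≈ 0.767 ± 2.3166i. Their product equals the constant term, so |λ|^2 ≈ 5.955 and |λ| ≈ 2.4403.
Thus the eigenvalues (to 4 decimals) are -4.534 (modulus 4.534); 0.767 ± 2.3166i (modulus 2.4403). The spectral radius is the largest modulus: r(A) ≈ 4.534. (Cross-check: r(A) ≤ ||A||_2 ≈ 7.8053; equality holds whenever A is normal, though it can also hold for some non-normal A.)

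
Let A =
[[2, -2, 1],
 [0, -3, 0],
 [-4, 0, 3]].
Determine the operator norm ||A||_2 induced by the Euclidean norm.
||A||_2 ≈ 5.1581 (= sqrt(largest eigenvalue of A^T A))

||A||_2 = sigma_max(A) = sqrt(lambda_max(A^T A)). Form the symmetric matrix M = A^T A =
[[20, -4, -10],
 [-4, 13, -2],
 [-10, -2, 10]].
Its characteristic polynomial (trace, sum of principal 2x2 minors, determinant of M give the coefficients) is
  p(λ) = det(λ I - M) = λ^3 - 43λ^2 + 470λ - 900.
No integer candidate from the rational root theorem (±divisors of 900) is a root, so the roots are irrational. The cubic discriminant is Δ = 12458900 > 0, so there are three distinct real roots. p(2) = -124 and p(3) = 150 have opposite signs, so a root lies in (2, 3); Newton's method refines it to λ ≈ 2.4209. p(13) = 140 and p(14) = -4 have opposite signs, so a root lies in (13, 14); Newton's method refines it to λ ≈ 13.9726. p(26) = -172 and p(27) = 126 have opposite signs, so a root lies in (26, 27); Newton's method refines it to λ ≈ 26.6065. Check (Vieta): the three roots sum to 43, matching tr M = 43.
So the eigenvalues of A^T A are ≈ 2.4209, 13.9726, 26.6065 (all ≥ 0, as they must be for A^T A). The largest is λ_max ≈ 26.6065, hence ||A||_2 = sqrt(λ_max) ≈ 5.1581.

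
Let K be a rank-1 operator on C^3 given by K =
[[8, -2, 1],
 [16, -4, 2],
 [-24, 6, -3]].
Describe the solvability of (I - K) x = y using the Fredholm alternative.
(I - K) is singular (det(I - K) = 0, i.e. 1 ∈ sigma(K)). (I - K) x = y is solvable iff y ⊥ ker((I - K)^*) = span{(8, -2, 1)}, i.e. iff 8y_1 - 2y_2 + y_3 = 0. When solvable, the solutions are x = y + c·(1, 2, -3), c arbitrary (ker(I - K) = span{(1, 2, -3)}, dimension 1).

K has rank 1, so it is an outer product K = u v^T: every row of K is a multiple of one row vector. Reading off the entries, u = (1, 2, -3) and v = (8, -2, 1) (row i of K equals u_i·v^T). A rank-one matrix u v^T satisfies K u = u (v·u) and kills the (2)-dimensional subspace v^⊥, so its characteristic polynomial is lambda^2 (lambda - v·u) with v·u = tr K = 1. Hence the eigenvalues of I - K are 1 (multiplicity 2) and 1 - (1) = 0, so det(I - K) = 0. (Direct check: I - K =
[[-7, 2, -1],
 [-16, 5, -2],
 [24, -6, 4]]
has determinant 0.) So 1 is an eigenvalue of K and (I - K) is not invertible. The finite-dimensional Fredholm alternative says: either (I - K) is invertible, or ker(I - K) ≠ {0} and then range(I - K) = ker((I - K)^*)^⊥, with dim ker(I - K) = dim ker((I - K)^*). We are in the second case, so we need both kernels. Kernel of I - K: (I - K) u = u - u (v·u) = u - u = 0, so ker(I - K) = span{u} = span{(1, 2, -3)} (it is exactly 1-dimensional because rank(I - K) = 2). Kernel of the adjoint: K is real, so (I - K)^* = I - K^T = I - v u^T, and (I - v u^T) v = v - v (u·v) = 0; hence ker((I - K)^*) = span{v} = span{(8, -2, 1)}. Therefore (I - K) x = y is solvable iff <y, v> = 0, i.e. iff 8y_1 - 2y_2 + y_3 = 0. When this holds, K y = u (v·y) = 0, so (I - K) y = y and x = y is a particular solution; the full solution set is the line x = y + c·u = y + c·(1, 2, -3), c ∈ C.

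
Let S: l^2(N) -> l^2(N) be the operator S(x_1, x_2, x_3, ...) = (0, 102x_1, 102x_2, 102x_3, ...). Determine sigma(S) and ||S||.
sigma(S) = closed disk {z in C : |z| ≤ 102}; ||S|| = 102

Note S = 102·U where U is the unit right shift (U x)_k = x_{k-1} (with x_0 := 0); so ||S|| = 102||U|| and sigma(S) = 102·sigma(U). ||S x||^2 = sum_{k≥1} |102x_k|^2 = 10404||x||^2, so ||S|| = 102 and sigma(S) ⊂ {|z| ≤ 102}. For any |lambda| < 102, the equation (S - lambda I) x = 0 forces x_1 = 0, then 102x_k = lambda x_{k+1} ⇒ x = 0, so S has no eigenvalues. But (S - lambda I) is not surjective for |lambda| < 102: solving (S - lambda I) x = e_1 would require x_n proportional to (lambda/102)^(-n), which is not in l^2. So every |lambda| < 102 lies in the residual spectrum. The boundary |lambda| = 102 is in the approximate point spectrum (the spectrum is closed). Hence sigma(S) is the closed disk of radius 102.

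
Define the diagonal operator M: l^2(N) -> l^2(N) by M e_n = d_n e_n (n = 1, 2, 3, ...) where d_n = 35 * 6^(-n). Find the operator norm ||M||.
||M|| = 35/6 (attained at n = 1)

For M diagonal, ||M|| = sup_n |d_n|. The sequence d_n = 35 * 6^(-n) is positive and strictly decreasing (ratio 6^(-1) < 1), so the supremum is d_1 = 35/6. Hence ||M|| = 35/6.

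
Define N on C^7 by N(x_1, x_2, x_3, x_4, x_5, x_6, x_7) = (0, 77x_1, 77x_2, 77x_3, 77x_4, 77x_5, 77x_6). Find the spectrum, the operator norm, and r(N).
sigma(N) = {0}; ||N|| = 77; r(N) = 0. (N is nilpotent with N^7 = 0.)

On C^7, N is a strictly lower-triangular matrix with 77 on the subdiagonal and zeros elsewhere, so its characteristic polynomial is lambda^7 and every eigenvalue is 0: sigma(N) = {0}. For the operator norm, N e_i = 77e_{i+1} for i = 1, ..., 6 and N e_7 = 0, so the singular values of N are 77 (with multiplicity 6) and 0; hence ||N|| = 77. The spectral radius r(N) = max|lambda| = 0. Note ||N|| > r(N) — characteristic of non-normal nilpotent operators. Indeed N^7 = 0.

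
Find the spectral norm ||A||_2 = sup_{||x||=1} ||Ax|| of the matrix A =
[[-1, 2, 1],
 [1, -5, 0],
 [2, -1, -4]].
||A||_2 ≈ 6.0759 (= sqrt(largest eigenvalue of A^T A))

||A||_2 = sigma_max(A) = sqrt(lambda_max(A^T A)). Form the symmetric matrix M = A^T A =
[[6, -9, -9],
 [-9, 30, 6],
 [-9, 6, 17]].
Its characteristic polynomial (trace, sum of principal 2x2 minors, determinant of M give the coefficients) is
  p(λ) = det(λ I - M) = λ^3 - 53λ^2 + 594λ - 9.
No integer candidate from the rational root theorem (±divisors of 9) is a root, so the roots are irrational. The cubic discriminant is Δ = 152516313 > 0, so there are three distinct real roots. p(0) = -9 and p(1) = 533 have opposite signs, so a root lies in (0, 1); Newton's method refines it to λ ≈ 0.0152. p(16) = 23 and p(17) = -315 have opposite signs, so a root lies in (16, 17); Newton's method refines it to λ ≈ 16.0688. p(36) = -657 and p(37) = 65 have opposite signs, so a root lies in (36, 37); Newton's method refines it to λ ≈ 36.916. Check (Vieta): the three roots sum to 53, matching tr M = 53.
So the eigenvalues of A^T A are ≈ 0.0152, 16.0688, 36.916 (all ≥ 0, as they must be for A^T A). The largest is λ_max ≈ 36.916, hence ||A||_2 = sqrt(λ_max) ≈ 6.0759.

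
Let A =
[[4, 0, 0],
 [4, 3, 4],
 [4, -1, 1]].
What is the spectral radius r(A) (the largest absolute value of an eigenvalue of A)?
r(A) = 4

The eigenvalues of A are the roots of its characteristic polynomial. With M = A (coefficients from the trace, the sum of principal 2x2 minors, and det A):
  p(λ) = det(λ I - M) = λ^3 - 8λ^2 + 23λ - 28.
By the rational root theorem any rational root is an integer divisor of 28. Testing λ = 4: p(4) = 64 - 128 + 92 - 28 = 0, so λ = 4 is a root. Dividing out (λ - 4) leaves p(λ) = (λ - 4)(λ^2 - 4λ + 7). For λ^2 - 4λ + 7 the discriminant is -12. It is negative, so the roots are the complex-conjugate pair λ = 2 ± (sqrt(12)/2) i ≈ 2 ± 1.7321i. For a conjugate pair the product of the roots equals the constant term, so |λ|^2 = 7 and |λ| = sqrt(7) ≈ 2.6458.
Thus the eigenvalues (to 4 decimals) are 2 ± 1.7321i (modulus 2.6458); 4 (modulus 4). The spectral radius is the largest modulus: r(A) = 4. (Cross-check: r(A) ≤ ||A||_2 ≈ 7.7909; equality holds whenever A is normal, though it can also hold for some non-normal A.)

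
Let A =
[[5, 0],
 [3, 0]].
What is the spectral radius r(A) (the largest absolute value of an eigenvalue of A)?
r(A) = 5

The eigenvalues of A are the roots of its characteristic polynomial. With M = A (coefficients from the trace and determinant):
  p(λ) = det(λ I - M) = λ^2 - 5λ.
For λ^2 - 5λ the discriminant is 25. It is a perfect square (5^2), so the roots are rational: λ = (5 ± 5)/2 = 5, 0.
Thus the eigenvalues (to 4 decimals) are 5 (modulus 5); 0 (modulus 0). The spectral radius is the largest modulus: r(A) = 5. (Cross-check: r(A) ≤ ||A||_2 ≈ 5.831; equality holds whenever A is normal, though it can also hold for some non-normal A.)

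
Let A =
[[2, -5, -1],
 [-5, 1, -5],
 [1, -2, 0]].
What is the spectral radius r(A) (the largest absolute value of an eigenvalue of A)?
r(A) ≈ 7.3054

The eigenvalues of A are the roots of its characteristic polynomial. With M = A (coefficients from the trace, the sum of principal 2x2 minors, and det A):
  p(λ) = det(λ I - M) = λ^3 - 3λ^2 - 32λ + 4.
No integer candidate from the rational root theorem (±divisors of 4) is a root, so the roots are irrational. The cubic discriminant is Δ = 147200 > 0, so there are three distinct real roots. p(-5) = -36 and p(-4) = 20 have opposite signs, so a root lies in (-5, -4); Newton's method refines it to λ ≈ -4.429. p(0) = 4 and p(1) = -30 have opposite signs, so a root lies in (0, 1); Newton's method refines it to λ ≈ 0.1236. p(7) = -24 and p(8) = 68 have opposite signs, so a root lies in (7, 8); Newton's method refines it to λ ≈ 7.3054. Check (Vieta): the three roots sum to 3, matching tr M = 3.
Thus the eigenvalues (to 4 decimals) are -4.429 (modulus 4.429); 0.1236 (modulus 0.1236); 7.3054 (modulus 7.3054). The spectral radius is the largest modulus: r(A) ≈ 7.3054. (Cross-check: r(A) ≤ ||A||_2 ≈ 7.5761; equality holds whenever A is normal, though it can also hold for some non-normal A.)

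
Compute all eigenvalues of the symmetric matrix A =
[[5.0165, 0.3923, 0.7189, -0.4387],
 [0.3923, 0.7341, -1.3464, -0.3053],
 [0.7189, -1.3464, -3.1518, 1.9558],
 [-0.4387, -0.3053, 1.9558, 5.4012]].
sigma(A) ≈ {-4, 1, 5, 6}

A is real symmetric, so its spectrum consists of real eigenvalues. Expanding the characteristic polynomial of the displayed matrix gives
  det(λ I - A) = p(λ) = λ^4 + (-8)λ^3 + (-7)λ^2 + (134)λ + (-120.0029).
Solving p(λ) = 0 yields eigenvalues ≈ -4, 1, 5, 6. (A is shown rounded to 4 decimals, so these recover the underlying integer eigenvalues to within that precision.)
Verification: the trace of A = 8 equals the sum of eigenvalues 8, and det(A) ≈ -120.0029 matches the eigenvalue product -120.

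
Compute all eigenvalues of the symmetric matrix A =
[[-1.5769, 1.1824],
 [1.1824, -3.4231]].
sigma(A) ≈ {-4, -1}

A is real symmetric, so its spectrum consists of real eigenvalues. Expanding the characteristic polynomial of the displayed matrix gives
  det(λ I - A) = p(λ) = λ^2 + (5)λ + (4).
Solving p(λ) = 0 yields eigenvalues ≈ -4, -1. (A is shown rounded to 4 decimals, so these recover the underlying integer eigenvalues to within that precision.)
Verification: the trace of A = -5 equals the sum of eigenvalues -5, and det(A) ≈ 3.9998 matches the eigenvalue product 4.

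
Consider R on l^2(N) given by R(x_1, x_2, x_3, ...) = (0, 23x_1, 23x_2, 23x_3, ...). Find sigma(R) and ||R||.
sigma(R) = closed disk {z in C : |z| ≤ 23}; ||R|| = 23

Note R = 23·U where U is the unit right shift (U x)_k = x_{k-1} (with x_0 := 0); so ||R|| = 23||U|| and sigma(R) = 23·sigma(U). ||R x||^2 = sum_{k≥1} |23x_k|^2 = 529||x||^2, so ||R|| = 23 and sigma(R) ⊂ {|z| ≤ 23}. For any |lambda| < 23, the equation (R - lambda I) x = 0 forces x_1 = 0, then 23x_k = lambda x_{k+1} ⇒ x = 0, so R has no eigenvalues. But (R - lambda I) is not surjective for |lambda| < 23: solving (R - lambda I) x = e_1 would require x_n proportional to (lambda/23)^(-n), which is not in l^2. So every |lambda| < 23 lies in the residual spectrum. The boundary |lambda| = 23 is in the approximate point spectrum (the spectrum is closed). Hence sigma(R) is the closed disk of radius 23.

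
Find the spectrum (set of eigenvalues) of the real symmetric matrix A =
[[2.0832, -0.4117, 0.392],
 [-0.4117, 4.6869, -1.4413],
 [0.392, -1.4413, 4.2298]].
sigma(A) ≈ {2, 3, 6}

A is real symmetric, so its spectrum consists of real eigenvalues. Expanding the characteristic polynomial of the displayed matrix gives
  det(λ I - A) = p(λ) = λ^3 + (-11)λ^2 + (36)λ + (-36).
Solving p(λ) = 0 yields eigenvalues ≈ 2, 3, 6. (A is shown rounded to 4 decimals, so these recover the underlying integer eigenvalues to within that precision.)
Verification: the trace of A = 11 equals the sum of eigenvalues 11, and det(A) ≈ 35.9993 matches the eigenvalue product 36.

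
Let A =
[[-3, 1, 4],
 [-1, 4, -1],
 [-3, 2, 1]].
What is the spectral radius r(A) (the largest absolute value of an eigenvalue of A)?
r(A) ≈ 3.241

The eigenvalues of A are the roots of its characteristic polynomial. With M = A (coefficients from the trace, the sum of principal 2x2 minors, and det A):
  p(λ) = det(λ I - M) = λ^3 - 2λ^2 + 4λ - 26.
No integer candidate from the rational root theorem (±divisors of 26) is a root, so the roots are irrational. The cubic discriminant is Δ = -15532 < 0, so there is one real root and a complex-conjugate pair. p(3) = -5 and p(4) = 22 have opposite signs, so a root lies in (3, 4); Newton's method refines it to λ ≈ 3.241. Dividing out (λ - (3.241)) leaves approximately λ^2 + 1.241λ + 8.0222. For λ^2 + 1.241λ + 8.0222 the discriminant is -30.5485. It is negative, so the remaining roots are the complex-conjugate pair λ ≈ -0.6205 ± 2.7635i. Their product equals the constant term, so |λ|^2 ≈ 8.0222 and |λ| ≈ 2.8323.
Thus the eigenvalues (to 4 decimals) are 3.241 (modulus 3.241); -0.6205 ± 2.7635i (modulus 2.8323). The spectral radius is the largest modulus: r(A) ≈ 3.241. (Cross-check: r(A) ≤ ||A||_2 ≈ 6.2769; equality holds whenever A is normal, though it can also hold for some non-normal A.)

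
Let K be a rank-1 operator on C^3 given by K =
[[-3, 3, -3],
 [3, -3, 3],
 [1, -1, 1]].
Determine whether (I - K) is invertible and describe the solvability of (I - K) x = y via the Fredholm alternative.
(I - K) is invertible (det(I - K) = 6 ≠ 0), so for every y in C^3 the equation (I - K) x = y has a unique solution.

K has rank 1, so it is an outer product K = u v^T: every row of K is a multiple of one row vector. Reading off the entries, u = (-3, 3, 1) and v = (1, -1, 1) (row i of K equals u_i·v^T). A rank-one matrix u v^T satisfies K u = u (v·u) and kills the (2)-dimensional subspace v^⊥, so its characteristic polynomial is lambda^2 (lambda - v·u) with v·u = tr K = -5. Hence the eigenvalues of I - K are 1 (multiplicity 2) and 1 - (-5) = 6, so det(I - K) = 6. (Direct check: I - K =
[[4, -3, 3],
 [-3, 4, -3],
 [-1, 1, 0]]
has determinant 6.) The finite-dimensional Fredholm alternative says: either (I - K) is invertible, or ker(I - K) ≠ {0} and then range(I - K) = ker((I - K)^*)^⊥, with dim ker(I - K) = dim ker((I - K)^*). Since det(I - K) ≠ 0, 1 is not an eigenvalue of K and ker(I - K) = {0}, so we are in the first case: for every y there is a unique x = (I - K)^(-1) y. Explicitly, by the Sherman–Morrison formula, (I - u v^T)^(-1) = I + u v^T/(1 - v·u), i.e. (I - K)^(-1) = I + K/(6).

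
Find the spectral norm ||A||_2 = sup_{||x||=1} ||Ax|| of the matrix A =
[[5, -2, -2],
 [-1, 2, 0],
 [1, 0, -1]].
||A||_2 ≈ 6.0862 (= sqrt(largest eigenvalue of A^T A))

||A||_2 = sigma_max(A) = sqrt(lambda_max(A^T A)). Form the symmetric matrix M = A^T A =
[[27, -12, -11],
 [-12, 8, 4],
 [-11, 4, 5]].
Its characteristic polynomial (trace, sum of principal 2x2 minors, determinant of M give the coefficients) is
  p(λ) = det(λ I - M) = λ^3 - 40λ^2 + 110λ - 16.
No integer candidate from the rational root theorem (±divisors of 16) is a root, so the roots are irrational. The cubic discriminant is Δ = 11200288 > 0, so there are three distinct real roots. p(0) = -16 and p(1) = 55 have opposite signs, so a root lies in (0, 1); Newton's method refines it to λ ≈ 0.1541. p(2) = 52 and p(3) = -19 have opposite signs, so a root lies in (2, 3); Newton's method refines it to λ ≈ 2.8039. p(37) = -53 and p(38) = 1276 have opposite signs, so a root lies in (37, 38); Newton's method refines it to λ ≈ 37.0421. Check (Vieta): the three roots sum to 40, matching tr M = 40.
So the eigenvalues of A^T A are ≈ 0.1541, 2.8039, 37.0421 (all ≥ 0, as they must be for A^T A). The largest is λ_max ≈ 37.0421, hence ||A||_2 = sqrt(λ_max) ≈ 6.0862.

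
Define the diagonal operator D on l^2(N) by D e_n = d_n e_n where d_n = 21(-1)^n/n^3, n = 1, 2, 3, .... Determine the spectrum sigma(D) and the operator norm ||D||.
sigma(D) = {21(-1)^n/n^3 : n ≥ 1} ∪ {0}; ||D|| = 21

A bounded diagonal operator on l^2 with diagonal entries d_n has spectrum equal to the closure of {d_n : n ≥ 1}: every d_n is an eigenvalue (with eigenvector e_n), so {d_n} ⊂ sigma(D); the spectrum is closed, so its closure is too; and for lambda not in the closure, (D - lambda I) has bounded inverse (the diagonal entries 1/(d_n - lambda) are bounded). For our sequence d_n = 21(-1)^n/n^3, n = 1, 2, 3, ...:
  - {d_n} = {21(-1)^n/n^3 : n ≥ 1}; the only limit point is 0
  - closure = {21(-1)^n/n^3 : n ≥ 1} ∪ {0}
For the norm: a diagonal operator has ||D|| = sup_n |d_n|. Here |d_n| = 21/n^3 is decreasing, so sup_n |d_n| = |d_1| = 21. So ||D|| = 21.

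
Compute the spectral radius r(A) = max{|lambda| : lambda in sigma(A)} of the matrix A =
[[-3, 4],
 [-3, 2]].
r(A) = sqrt(6) ≈ 2.4495

The eigenvalues of A are the roots of its characteristic polynomial. With M = A (coefficients from the trace and determinant):
  p(λ) = det(λ I - M) = λ^2 + λ + 6.
For λ^2 + λ + 6 the discriminant is -23. It is negative, so the roots are the complex-conjugate pair λ = -1/2 ± (sqrt(23)/2) i ≈ -0.5 ± 2.3979i. For a conjugate pair the product of the roots equals the constant term, so |λ|^2 = 6 and |λ| = sqrt(6) ≈ 2.4495.
Thus the eigenvalues (to 4 decimals) are -0.5 ± 2.3979i (modulus 2.4495). The spectral radius is the largest modulus: r(A) = sqrt(6) ≈ 2.4495. (Cross-check: r(A) ≤ ||A||_2 ≈ 6.085; equality holds whenever A is normal, though it can also hold for some non-normal A.)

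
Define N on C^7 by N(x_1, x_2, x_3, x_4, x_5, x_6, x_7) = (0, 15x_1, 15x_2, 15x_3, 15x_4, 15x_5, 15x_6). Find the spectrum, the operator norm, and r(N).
sigma(N) = {0}; ||N|| = 15; r(N) = 0. (N is nilpotent with N^7 = 0.)

On C^7, N is a strictly lower-triangular matrix with 15 on the subdiagonal and zeros elsewhere, so its characteristic polynomial is lambda^7 and every eigenvalue is 0: sigma(N) = {0}. For the operator norm, N e_i = 15e_{i+1} for i = 1, ..., 6 and N e_7 = 0, so the singular values of N are 15 (with multiplicity 6) and 0; hence ||N|| = 15. The spectral radius r(N) = max|lambda| = 0. Note ||N|| > r(N) — characteristic of non-normal nilpotent operators. Indeed N^7 = 0.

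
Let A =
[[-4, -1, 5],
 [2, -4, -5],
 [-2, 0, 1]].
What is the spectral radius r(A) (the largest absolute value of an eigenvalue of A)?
r(A) = 4

The eigenvalues of A are the roots of its characteristic polynomial. With M = A (coefficients from the trace, the sum of principal 2x2 minors, and det A):
  p(λ) = det(λ I - M) = λ^3 + 7λ^2 + 20λ + 32.
By the rational root theorem any rational root is an integer divisor of 32. Testing λ = -4: p(-4) = -64 + 112 - 80 + 32 = 0, so λ = -4 is a root. Dividing out (λ + 4) leaves p(λ) = (λ + 4)(λ^2 + 3λ + 8). For λ^2 + 3λ + 8 the discriminant is -23. It is negative, so the roots are the complex-conjugate pair λ = -3/2 ± (sqrt(23)/2) i ≈ -1.5 ± 2.3979i. For a conjugate pair the product of the roots equals the constant term, so |λ|^2 = 8 and |λ| = sqrt(8) ≈ 2.8284.
Thus the eigenvalues (to 4 decimals) are -1.5 ± 2.3979i (modulus 2.8284); -4 (modulus 4). The spectral radius is the largest modulus: r(A) = 4. (Cross-check: r(A) ≤ ||A||_2 ≈ 8.7135; equality holds whenever A is normal, though it can also hold for some non-normal A.)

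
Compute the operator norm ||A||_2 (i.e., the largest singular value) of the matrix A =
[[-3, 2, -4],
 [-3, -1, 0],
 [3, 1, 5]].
||A||_2 ≈ 7.8736 (= sqrt(largest eigenvalue of A^T A))

||A||_2 = sigma_max(A) = sqrt(lambda_max(A^T A)). Form the symmetric matrix M = A^T A =
[[27, 0, 27],
 [0, 6, -3],
 [27, -3, 41]].
Its characteristic polynomial (trace, sum of principal 2x2 minors, determinant of M give the coefficients) is
  p(λ) = det(λ I - M) = λ^3 - 74λ^2 + 777λ - 2025.
No integer candidate from the rational root theorem (±divisors of 2025) is a root, so the roots are irrational. The cubic discriminant is Δ = 132401097 > 0, so there are three distinct real roots. p(4) = -37 and p(5) = 135 have opposite signs, so a root lies in (4, 5); Newton's method refines it to λ ≈ 4.1661. p(7) = 131 and p(8) = -33 have opposite signs, so a root lies in (7, 8); Newton's method refines it to λ ≈ 7.8406. p(61) = -3001 and p(62) = 21 have opposite signs, so a root lies in (61, 62); Newton's method refines it to λ ≈ 61.9933. Check (Vieta): the three roots sum to 74, matching tr M = 74.
So the eigenvalues of A^T A are ≈ 4.1661, 7.8406, 61.9933 (all ≥ 0, as they must be for A^T A). The largest is λ_max ≈ 61.9933, hence ||A||_2 = sqrt(λ_max) ≈ 7.8736.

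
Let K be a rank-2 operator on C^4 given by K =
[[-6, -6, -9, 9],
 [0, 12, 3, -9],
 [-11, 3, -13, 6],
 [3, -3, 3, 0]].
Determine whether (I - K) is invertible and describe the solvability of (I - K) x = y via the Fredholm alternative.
(I - K) is invertible (det(I - K) = -322 ≠ 0), so for every y in C^4 the equation (I - K) x = y has a unique solution.

K has rank 2 and factors as K = U V^T = u1 v1^T + u2 v2^T with u1 = (-1, -1, -3, 1), v1 = (3, -3, 3, 0), u2 = (3, -3, 2, 0), v2 = (-1, -3, -2, 3) (multiplying out reproduces the displayed K). The nonzero eigenvalues of U V^T coincide with those of the 2 x 2 matrix G = V^T U = [[v1·u1, v1·u2], [v2·u1, v2·u2]] = [[-9, 24], [13, 2]], and by the Sylvester determinant identity det(I_4 - U V^T) = det(I_2 - V^T U) = det([[10, -24], [-13, -1]]) = (10)(-1) - (-24)(-13) = -322. (Direct check: I - K =
[[7, 6, 9, -9],
 [0, -11, -3, 9],
 [11, -3, 14, -6],
 [-3, 3, -3, 1]]
has determinant -322.) The finite-dimensional Fredholm alternative says: either (I - K) is invertible, or ker(I - K) ≠ {0} and then range(I - K) = ker((I - K)^*)^⊥, with dim ker(I - K) = dim ker((I - K)^*). Since det(I - K) ≠ 0, 1 is not an eigenvalue of K and ker(I - K) = {0}, so we are in the first case: for every y there is a unique x = (I - K)^(-1) y. (Explicitly, by the Woodbury identity, (I - U V^T)^(-1) = I + U (I_2 - G)^(-1) V^T.)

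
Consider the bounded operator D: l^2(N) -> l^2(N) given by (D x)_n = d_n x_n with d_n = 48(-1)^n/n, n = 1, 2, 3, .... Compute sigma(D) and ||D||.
sigma(D) = {48(-1)^n/n : n ≥ 1} ∪ {0}; ||D|| = 48

A bounded diagonal operator on l^2 with diagonal entries d_n has spectrum equal to the closure of {d_n : n ≥ 1}: every d_n is an eigenvalue (with eigenvector e_n), so {d_n} ⊂ sigma(D); the spectrum is closed, so its closure is too; and for lambda not in the closure, (D - lambda I) has bounded inverse (the diagonal entries 1/(d_n - lambda) are bounded). For our sequence d_n = 48(-1)^n/n, n = 1, 2, 3, ...:
  - {d_n} = {48(-1)^n/n : n ≥ 1}; the only limit point is 0
  - closure = {48(-1)^n/n : n ≥ 1} ∪ {0}
For the norm: a diagonal operator has ||D|| = sup_n |d_n|. Here |d_n| = 48/n is decreasing, so sup_n |d_n| = |d_1| = 48. So ||D|| = 48.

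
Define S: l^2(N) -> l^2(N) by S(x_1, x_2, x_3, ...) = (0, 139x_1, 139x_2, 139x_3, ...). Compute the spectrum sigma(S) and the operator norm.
sigma(S) = closed disk {z in C : |z| ≤ 139}; ||S|| = 139

Note S = 139·U where U is the unit right shift (U x)_k = x_{k-1} (with x_0 := 0); so ||S|| = 139||U|| and sigma(S) = 139·sigma(U). ||S x||^2 = sum_{k≥1} |139x_k|^2 = 19321||x||^2, so ||S|| = 139 and sigma(S) ⊂ {|z| ≤ 139}. For any |lambda| < 139, the equation (S - lambda I) x = 0 forces x_1 = 0, then 139x_k = lambda x_{k+1} ⇒ x = 0, so S has no eigenvalues. But (S - lambda I) is not surjective for |lambda| < 139: solving (S - lambda I) x = e_1 would require x_n proportional to (lambda/139)^(-n), which is not in l^2. So every |lambda| < 139 lies in the residual spectrum. The boundary |lambda| = 139 is in the approximate point spectrum (the spectrum is closed). Hence sigma(S) is the closed disk of radius 139.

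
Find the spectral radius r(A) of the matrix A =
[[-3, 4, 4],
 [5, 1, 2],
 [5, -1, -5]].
r(A) ≈ 9.0911

The eigenvalues of A are the roots of its characteristic polynomial. With M = A (coefficients from the trace, the sum of principal 2x2 minors, and det A):
  p(λ) = det(λ I - M) = λ^3 + 7λ^2 - 31λ - 109.
No integer candidate from the rational root theorem (±divisors of 109) is a root, so the roots are irrational. The cubic discriminant is Δ = 420768 > 0, so there are three distinct real roots. p(-10) = -99 and p(-9) = 8 have opposite signs, so a root lies in (-10, -9); Newton's method refines it to λ ≈ -9.0911. p(-3) = 20 and p(-2) = -27 have opposite signs, so a root lies in (-3, -2); Newton's method refines it to λ ≈ -2.5715. p(4) = -57 and p(5) = 36 have opposite signs, so a root lies in (4, 5); Newton's method refines it to λ ≈ 4.6626. Check (Vieta): the three roots sum to -7, matching tr M = -7.
Thus the eigenvalues (to 4 decimals) are -9.0911 (modulus 9.0911); -2.5715 (modulus 2.5715); 4.6626 (modulus 4.6626). The spectral radius is the largest modulus: r(A) ≈ 9.0911. (Cross-check: r(A) ≤ ||A||_2 ≈ 9.3828; equality holds whenever A is normal, though it can also hold for some non-normal A.)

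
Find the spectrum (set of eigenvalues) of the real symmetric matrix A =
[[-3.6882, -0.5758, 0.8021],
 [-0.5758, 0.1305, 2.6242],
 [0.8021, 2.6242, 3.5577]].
sigma(A) ≈ {-4, -1, 5}

A is real symmetric, so its spectrum consists of real eigenvalues. Expanding the characteristic polynomial of the displayed matrix gives
  det(λ I - A) = p(λ) = λ^3 + (0)λ^2 + (-21)λ + (-19.9987).
Solving p(λ) = 0 yields eigenvalues ≈ -4, -1, 5. (A is shown rounded to 4 decimals, so these recover the underlying integer eigenvalues to within that precision.)
Verification: the trace of A = 0 equals the sum of eigenvalues 0, and det(A) ≈ 19.9987 matches the eigenvalue product 20.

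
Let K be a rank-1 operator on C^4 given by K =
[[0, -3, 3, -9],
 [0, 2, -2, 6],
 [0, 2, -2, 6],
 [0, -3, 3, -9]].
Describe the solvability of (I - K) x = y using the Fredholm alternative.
(I - K) is invertible (det(I - K) = 10 ≠ 0), so for every y in C^4 the equation (I - K) x = y has a unique solution.

K has rank 1, so it is an outer product K = u v^T: every row of K is a multiple of one row vector. Reading off the entries, u = (3, -2, -2, 3) and v = (0, -1, 1, -3) (row i of K equals u_i·v^T). A rank-one matrix u v^T satisfies K u = u (v·u) and kills the (3)-dimensional subspace v^⊥, so its characteristic polynomial is lambda^3 (lambda - v·u) with v·u = tr K = -9. Hence the eigenvalues of I - K are 1 (multiplicity 3) and 1 - (-9) = 10, so det(I - K) = 10. (Direct check: I - K =
[[1, 3, -3, 9],
 [0, -1, 2, -6],
 [0, -2, 3, -6],
 [0, 3, -3, 10]]
has determinant 10.) The finite-dimensional Fredholm alternative says: either (I - K) is invertible, or ker(I - K) ≠ {0} and then range(I - K) = ker((I - K)^*)^⊥, with dim ker(I - K) = dim ker((I - K)^*). Since det(I - K) ≠ 0, 1 is not an eigenvalue of K and ker(I - K) = {0}, so we are in the first case: for every y there is a unique x = (I - K)^(-1) y. Explicitly, by the Sherman–Morrison formula, (I - u v^T)^(-1) = I + u v^T/(1 - v·u), i.e. (I - K)^(-1) = I + K/(10).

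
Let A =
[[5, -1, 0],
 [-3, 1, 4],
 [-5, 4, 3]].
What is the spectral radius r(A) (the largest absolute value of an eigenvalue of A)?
r(A) ≈ 7.5099

The eigenvalues of A are the roots of its characteristic polynomial. With M = A (coefficients from the trace, the sum of principal 2x2 minors, and det A):
  p(λ) = det(λ I - M) = λ^3 - 9λ^2 + 4λ + 54.
No integer candidate from the rational root theorem (±divisors of 54) is a root, so the roots are irrational. The cubic discriminant is Δ = 44780 > 0, so there are three distinct real roots. p(-3) = -66 and p(-2) = 2 have opposite signs, so a root lies in (-3, -2); Newton's method refines it to λ ≈ -2.038. p(3) = 12 and p(4) = -10 have opposite signs, so a root lies in (3, 4); Newton's method refines it to λ ≈ 3.5281. p(7) = -16 and p(8) = 22 have opposite signs, so a root lies in (7, 8); Newton's method refines it to λ ≈ 7.5099. Check (Vieta): the three roots sum to 9, matching tr M = 9.
Thus the eigenvalues (to 4 decimals) are -2.038 (modulus 2.038); 3.5281 (modulus 3.5281); 7.5099 (modulus 7.5099). The spectral radius is the largest modulus: r(A) ≈ 7.5099. (Cross-check: r(A) ≤ ||A||_2 ≈ 9.4143; equality holds whenever A is normal, though it can also hold for some non-normal A.)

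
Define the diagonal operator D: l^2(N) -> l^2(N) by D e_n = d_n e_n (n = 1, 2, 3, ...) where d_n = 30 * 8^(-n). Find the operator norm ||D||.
||D|| = 15/4 (attained at n = 1)

For D diagonal, ||D|| = sup_n |d_n|. The sequence d_n = 30 * 8^(-n) is positive and strictly decreasing (ratio 8^(-1) < 1), so the supremum is d_1 = 30/8 = 15/4. Hence ||D|| = 15/4.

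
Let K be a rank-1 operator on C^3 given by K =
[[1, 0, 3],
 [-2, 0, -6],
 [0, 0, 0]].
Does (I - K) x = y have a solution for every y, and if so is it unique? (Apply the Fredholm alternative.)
(I - K) is singular (det(I - K) = 0, i.e. 1 ∈ sigma(K)). (I - K) x = y is solvable iff y ⊥ ker((I - K)^*) = span{(1, 0, 3)}, i.e. iff y_1 + 3y_3 = 0. When solvable, the solutions are x = y + c·(1, -2, 0), c arbitrary (ker(I - K) = span{(1, -2, 0)}, dimension 1).

K has rank 1, so it is an outer product K = u v^T: every row of K is a multiple of one row vector. Reading off the entries, u = (1, -2, 0) and v = (1, 0, 3) (row i of K equals u_i·v^T). A rank-one matrix u v^T satisfies K u = u (v·u) and kills the (2)-dimensional subspace v^⊥, so its characteristic polynomial is lambda^2 (lambda - v·u) with v·u = tr K = 1. Hence the eigenvalues of I - K are 1 (multiplicity 2) and 1 - (1) = 0, so det(I - K) = 0. (Direct check: I - K =
[[0, 0, -3],
 [2, 1, 6],
 [0, 0, 1]]
has determinant 0.) So 1 is an eigenvalue of K and (I - K) is not invertible. The finite-dimensional Fredholm alternative says: either (I - K) is invertible, or ker(I - K) ≠ {0} and then range(I - K) = ker((I - K)^*)^⊥, with dim ker(I - K) = dim ker((I - K)^*). We are in the second case, so we need both kernels. Kernel of I - K: (I - K) u = u - u (v·u) = u - u = 0, so ker(I - K) = span{u} = span{(1, -2, 0)} (it is exactly 1-dimensional because rank(I - K) = 2). Kernel of the adjoint: K is real, so (I - K)^* = I - K^T = I - v u^T, and (I - v u^T) v = v - v (u·v) = 0; hence ker((I - K)^*) = span{v} = span{(1, 0, 3)}. Therefore (I - K) x = y is solvable iff <y, v> = 0, i.e. iff y_1 + 3y_3 = 0. When this holds, K y = u (v·y) = 0, so (I - K) y = y and x = y is a particular solution; the full solution set is the line x = y + c·u = y + c·(1, -2, 0), c ∈ C.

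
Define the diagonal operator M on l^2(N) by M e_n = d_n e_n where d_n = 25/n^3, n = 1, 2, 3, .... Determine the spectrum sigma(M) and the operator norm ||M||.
sigma(M) = {25/n^3 : n ≥ 1} ∪ {0}; ||M|| = 25

A bounded diagonal operator on l^2 with diagonal entries d_n has spectrum equal to the closure of {d_n : n ≥ 1}: every d_n is an eigenvalue (with eigenvector e_n), so {d_n} ⊂ sigma(M); the spectrum is closed, so its closure is too; and for lambda not in the closure, (M - lambda I) has bounded inverse (the diagonal entries 1/(d_n - lambda) are bounded). For our sequence d_n = 25/n^3, n = 1, 2, 3, ...:
  - {d_n} = {25/n^3 : n ≥ 1}; the only limit point is 0
  - closure = {25/n^3 : n ≥ 1} ∪ {0}
For the norm: a diagonal operator has ||M|| = sup_n |d_n|. Here d_n = 25/n^3 is positive and decreasing, so sup_n |d_n| = d_1 = 25. So ||M|| = 25.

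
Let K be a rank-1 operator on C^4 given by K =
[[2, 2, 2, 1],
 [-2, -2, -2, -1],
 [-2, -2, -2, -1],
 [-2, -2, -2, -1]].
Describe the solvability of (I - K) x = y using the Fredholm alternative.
(I - K) is invertible (det(I - K) = 4 ≠ 0), so for every y in C^4 the equation (I - K) x = y has a unique solution.

K has rank 1, so it is an outer product K = u v^T: every row of K is a multiple of one row vector. Reading off the entries, u = (-1, 1, 1, 1) and v = (-2, -2, -2, -1) (row i of K equals u_i·v^T). A rank-one matrix u v^T satisfies K u = u (v·u) and kills the (3)-dimensional subspace v^⊥, so its characteristic polynomial is lambda^3 (lambda - v·u) with v·u = tr K = -3. Hence the eigenvalues of I - K are 1 (multiplicity 3) and 1 - (-3) = 4, so det(I - K) = 4. (Direct check: I - K =
[[-1, -2, -2, -1],
 [2, 3, 2, 1],
 [2, 2, 3, 1],
 [2, 2, 2, 2]]
has determinant 4.) The finite-dimensional Fredholm alternative says: either (I - K) is invertible, or ker(I - K) ≠ {0} and then range(I - K) = ker((I - K)^*)^⊥, with dim ker(I - K) = dim ker((I - K)^*). Since det(I - K) ≠ 0, 1 is not an eigenvalue of K and ker(I - K) = {0}, so we are in the first case: for every y there is a unique x = (I - K)^(-1) y. Explicitly, by the Sherman–Morrison formula, (I - u v^T)^(-1) = I + u v^T/(1 - v·u), i.e. (I - K)^(-1) = I + K/(4).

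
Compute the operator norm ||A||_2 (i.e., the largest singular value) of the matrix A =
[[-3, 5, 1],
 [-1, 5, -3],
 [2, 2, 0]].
||A||_2 ≈ 7.8328 (= sqrt(largest eigenvalue of A^T A))

||A||_2 = sigma_max(A) = sqrt(lambda_max(A^T A)). Form the symmetric matrix M = A^T A =
[[14, -16, 0],
 [-16, 54, -10],
 [0, -10, 10]].
Its characteristic polynomial (trace, sum of principal 2x2 minors, determinant of M give the coefficients) is
  p(λ) = det(λ I - M) = λ^3 - 78λ^2 + 1080λ - 3600.
No integer candidate from the rational root theorem (±divisors of 3600) is a root, so the roots are irrational. The cubic discriminant is Δ = 332812800 > 0, so there are three distinct real roots. p(5) = -25 and p(6) = 288 have opposite signs, so a root lies in (5, 6); Newton's method refines it to λ ≈ 5.0674. p(11) = 173 and p(12) = -144 have opposite signs, so a root lies in (11, 12); Newton's method refines it to λ ≈ 11.5791. p(61) = -977 and p(62) = 1856 have opposite signs, so a root lies in (61, 62); Newton's method refines it to λ ≈ 61.3534. Check (Vieta): the three roots sum to 78, matching tr M = 78.
So the eigenvalues of A^T A are ≈ 5.0674, 11.5791, 61.3534 (all ≥ 0, as they must be for A^T A). The largest is λ_max ≈ 61.3534, hence ||A||_2 = sqrt(λ_max) ≈ 7.8328.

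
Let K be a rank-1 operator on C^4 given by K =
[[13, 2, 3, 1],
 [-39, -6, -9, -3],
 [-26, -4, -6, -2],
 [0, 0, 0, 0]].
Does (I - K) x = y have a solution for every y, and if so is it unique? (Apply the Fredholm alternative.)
(I - K) is singular (det(I - K) = 0, i.e. 1 ∈ sigma(K)). (I - K) x = y is solvable iff y ⊥ ker((I - K)^*) = span{(13, 2, 3, 1)}, i.e. iff 13y_1 + 2y_2 + 3y_3 + y_4 = 0. When solvable, the solutions are x = y + c·(1, -3, -2, 0), c arbitrary (ker(I - K) = span{(1, -3, -2, 0)}, dimension 1).

K has rank 1, so it is an outer product K = u v^T: every row of K is a multiple of one row vector. Reading off the entries, u = (1, -3, -2, 0) and v = (13, 2, 3, 1) (row i of K equals u_i·v^T). A rank-one matrix u v^T satisfies K u = u (v·u) and kills the (3)-dimensional subspace v^⊥, so its characteristic polynomial is lambda^3 (lambda - v·u) with v·u = tr K = 1. Hence the eigenvalues of I - K are 1 (multiplicity 3) and 1 - (1) = 0, so det(I - K) = 0. (Direct check: I - K =
[[-12, -2, -3, -1],
 [39, 7, 9, 3],
 [26, 4, 7, 2],
 [0, 0, 0, 1]]
has determinant 0.) So 1 is an eigenvalue of K and (I - K) is not invertible. The finite-dimensional Fredholm alternative says: either (I - K) is invertible, or ker(I - K) ≠ {0} and then range(I - K) = ker((I - K)^*)^⊥, with dim ker(I - K) = dim ker((I - K)^*). We are in the second case, so we need both kernels. Kernel of I - K: (I - K) u = u - u (v·u) = u - u = 0, so ker(I - K) = span{u} = span{(1, -3, -2, 0)} (it is exactly 1-dimensional because rank(I - K) = 3). Kernel of the adjoint: K is real, so (I - K)^* = I - K^T = I - v u^T, and (I - v u^T) v = v - v (u·v) = 0; hence ker((I - K)^*) = span{v} = span{(13, 2, 3, 1)}. Therefore (I - K) x = y is solvable iff <y, v> = 0, i.e. iff 13y_1 + 2y_2 + 3y_3 + y_4 = 0. When this holds, K y = u (v·y) = 0, so (I - K) y = y and x = y is a particular solution; the full solution set is the line x = y + c·u = y + c·(1, -3, -2, 0), c ∈ C.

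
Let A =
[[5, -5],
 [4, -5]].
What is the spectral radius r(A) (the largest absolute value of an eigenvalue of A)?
r(A) = sqrt(20)/2 ≈ 2.2361

The eigenvalues of A are the roots of its characteristic polynomial. With M = A (coefficients from the trace and determinant):
  p(λ) = det(λ I - M) = λ^2 - 5.
For λ^2 - 5 the discriminant is 20. It is nonnegative but not a perfect square, so the roots are real and irrational: λ = ± sqrt(20)/2 ≈ 2.2361, -2.2361.
Thus the eigenvalues (to 4 decimals) are 2.2361 (modulus 2.2361); -2.2361 (modulus 2.2361). The spectral radius is the largest modulus: r(A) = sqrt(20)/2 ≈ 2.2361. (Cross-check: r(A) ≤ ||A||_2 ≈ 9.5249; equality holds whenever A is normal, though it can also hold for some non-normal A.)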